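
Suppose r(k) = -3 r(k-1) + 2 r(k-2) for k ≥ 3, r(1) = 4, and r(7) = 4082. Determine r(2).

Let r(2) = w.
r(3) = 8 - 3w
r(4) = -24 + 11w
r(5) = 88 - 39w
r(6) = -312 + 139w
r(7) = 1112 - 495w
So 1112 - 495w = 4082, giving w = -6.

-6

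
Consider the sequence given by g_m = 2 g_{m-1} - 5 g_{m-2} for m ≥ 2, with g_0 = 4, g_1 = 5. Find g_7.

g_2 = 2*5 - 5*4 = -10
g_3 = 2*(-10) - 5*5 = -45
g_4 = 2*(-45) - 5*(-10) = -40
g_5 = 2*(-40) - 5*(-45) = 145
g_6 = 2*145 - 5*(-40) = 490
g_7 = 2*490 - 5*145 = 255

255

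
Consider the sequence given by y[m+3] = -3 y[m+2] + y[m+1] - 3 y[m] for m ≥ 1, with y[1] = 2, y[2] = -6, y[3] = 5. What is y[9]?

y[4] = -3(5) + (-6) - 3(2) = -27
y[5] = -3(-27) + 5 - 3(-6) = 104
y[6] = -3(104) + (-27) - 3(5) = -354
y[7] = -3(-354) + 104 - 3(-27) = 1247
y[8] = -3(1247) + (-354) - 3(104) = -4407
y[9] = -3(-4407) + 1247 - 3(-354) = 15530

15530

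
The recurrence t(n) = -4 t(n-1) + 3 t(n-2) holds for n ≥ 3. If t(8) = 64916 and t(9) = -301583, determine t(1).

1

Rearranging, t(n-2) = (t(n) + 4 t(n-1)) / 3.
t(7) = (-301583 + 4·64916) / 3 = -41919/3 = -13973
t(6) = (64916 + 4·(-13973)) / 3 = 9024/3 = 3008
t(5) = (-13973 + 4·3008) / 3 = -1941/3 = -647
t(4) = (3008 + 4·(-647)) / 3 = 420/3 = 140
t(3) = (-647 + 4·140) / 3 = -87/3 = -29
t(2) = (140 + 4·(-29)) / 3 = 24/3 = 8
t(1) = (-29 + 4·8) / 3 = 3/3 = 1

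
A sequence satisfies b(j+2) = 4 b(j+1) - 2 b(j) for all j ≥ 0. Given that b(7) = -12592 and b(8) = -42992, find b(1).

Rearranging, b(j-2) = (b(j) - 4 b(j-1)) / -2.
b(6) = (-42992 - 4·(-12592)) / -2 = 7376/-2 = -3688
b(5) = (-12592 - 4·(-3688)) / -2 = 2160/-2 = -1080
b(4) = (-3688 - 4·(-1080)) / -2 = 632/-2 = -316
b(3) = (-1080 - 4·(-316)) / -2 = 184/-2 = -92
b(2) = (-316 - 4·(-92)) / -2 = 52/-2 = -26
b(1) = (-92 - 4·(-26)) / -2 = 12/-2 = -6

-6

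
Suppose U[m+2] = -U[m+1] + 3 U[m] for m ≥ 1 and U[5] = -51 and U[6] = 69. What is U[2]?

-3

Rearranging, U[m-2] = (U[m] + U[m-1]) / 3.
U[4] = (69 + (-51)) / 3 = 18/3 = 6
U[3] = (-51 + 6) / 3 = -45/3 = -15
U[2] = (6 + (-15)) / 3 = -9/3 = -3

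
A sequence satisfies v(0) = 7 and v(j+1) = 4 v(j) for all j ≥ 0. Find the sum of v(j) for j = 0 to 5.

9555

v(1) = 4*7 = 28
v(2) = 4*28 = 112
v(3) = 4*112 = 448
v(4) = 4*448 = 1792
v(5) = 4*1792 = 7168
Sum = 7 + 28 + 112 + 448 + 1792 + 7168 = 9555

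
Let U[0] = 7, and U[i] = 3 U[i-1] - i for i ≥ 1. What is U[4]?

U[1] = 3(7) - 1 = 20
U[2] = 3(20) - 2 = 58
U[3] = 3(58) - 3 = 171
U[4] = 3(171) - 4 = 509

509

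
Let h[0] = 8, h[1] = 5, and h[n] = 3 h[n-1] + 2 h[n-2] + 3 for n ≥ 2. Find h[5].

1481

h[2] = 3*5 + 2*8 + 3 = 34
h[3] = 3*34 + 2*5 + 3 = 115
h[4] = 3*115 + 2*34 + 3 = 416
h[5] = 3*416 + 2*115 + 3 = 1481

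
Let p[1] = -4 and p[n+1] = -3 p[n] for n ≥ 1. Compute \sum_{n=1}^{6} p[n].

p[2] = -3·(-4) = 12
p[3] = -3·12 = -36
p[4] = -3·(-36) = 108
p[5] = -3·108 = -324
p[6] = -3·(-324) = 972
Sum = (-4) + 12 + (-36) + 108 + (-324) + 972 = 728

728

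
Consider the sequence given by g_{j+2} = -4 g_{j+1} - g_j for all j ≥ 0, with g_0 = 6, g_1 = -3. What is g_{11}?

-786261

g_2 = -4(-3) - 6 = 6
g_3 = -4(6) - (-3) = -21
g_4 = -4(-21) - 6 = 78
g_5 = -4(78) - (-21) = -291
g_6 = -4(-291) - 78 = 1086
g_7 = -4(1086) - (-291) = -4053
g_8 = -4(-4053) - 1086 = 15126
g_9 = -4(15126) - (-4053) = -56451
g_{10} = -4(-56451) - 15126 = 210678
g_{11} = -4(210678) - (-56451) = -786261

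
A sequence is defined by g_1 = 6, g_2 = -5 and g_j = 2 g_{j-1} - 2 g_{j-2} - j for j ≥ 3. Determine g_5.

g_3 = 2·(-5) - 2·6 - 3 = -25
g_4 = 2·(-25) - 2·(-5) - 4 = -44
g_5 = 2·(-44) - 2·(-25) - 5 = -43

-43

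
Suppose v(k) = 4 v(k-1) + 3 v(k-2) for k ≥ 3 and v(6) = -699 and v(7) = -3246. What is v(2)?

Rearranging, v(k-2) = (v(k) - 4 v(k-1)) / 3.
v(5) = (-3246 - 4*(-699)) / 3 = -450/3 = -150
v(4) = (-699 - 4*(-150)) / 3 = -99/3 = -33
v(3) = (-150 - 4*(-33)) / 3 = -18/3 = -6
v(2) = (-33 - 4*(-6)) / 3 = -9/3 = -3

-3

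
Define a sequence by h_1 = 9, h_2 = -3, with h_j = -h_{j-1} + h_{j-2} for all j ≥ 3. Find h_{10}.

h_3 = -(-3) + 9 = 12
h_4 = -12 + (-3) = -15
h_5 = -(-15) + 12 = 27
h_6 = -27 + (-15) = -42
h_7 = -(-42) + 27 = 69
h_8 = -69 + (-42) = -111
h_9 = -(-111) + 69 = 180
h_{10} = -180 + (-111) = -291

-291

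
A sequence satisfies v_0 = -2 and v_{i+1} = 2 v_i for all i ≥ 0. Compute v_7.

-256

v_1 = 2·(-2) = -4
v_2 = 2·(-4) = -8
v_3 = 2·(-8) = -16
v_4 = 2·(-16) = -32
v_5 = 2·(-32) = -64
v_6 = 2·(-64) = -128
v_7 = 2·(-128) = -256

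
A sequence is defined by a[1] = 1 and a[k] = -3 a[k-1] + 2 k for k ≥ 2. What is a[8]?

a[2] = -3*1 + 4 = 1
a[3] = -3*1 + 6 = 3
a[4] = -3*3 + 8 = -1
a[5] = -3*(-1) + 10 = 13
a[6] = -3*13 + 12 = -27
a[7] = -3*(-27) + 14 = 95
a[8] = -3*95 + 16 = -269

-269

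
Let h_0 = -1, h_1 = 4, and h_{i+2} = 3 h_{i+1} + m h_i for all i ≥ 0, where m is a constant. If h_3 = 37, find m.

1

h_2 = 12 - m
h_3 = 36 + m
So 36 + m = 37, giving m = 1.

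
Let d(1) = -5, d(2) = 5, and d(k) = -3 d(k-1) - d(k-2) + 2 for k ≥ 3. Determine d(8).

957

d(3) = -3(5) - (-5) + 2 = -8
d(4) = -3(-8) - 5 + 2 = 21
d(5) = -3(21) - (-8) + 2 = -53
d(6) = -3(-53) - 21 + 2 = 140
d(7) = -3(140) - (-53) + 2 = -365
d(8) = -3(-365) - 140 + 2 = 957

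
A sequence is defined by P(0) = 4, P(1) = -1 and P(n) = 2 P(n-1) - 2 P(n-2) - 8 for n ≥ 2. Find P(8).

P(2) = 2(-1) - 2(4) - 8 = -18
P(3) = 2(-18) - 2(-1) - 8 = -42
P(4) = 2(-42) - 2(-18) - 8 = -56
P(5) = 2(-56) - 2(-42) - 8 = -36
P(6) = 2(-36) - 2(-56) - 8 = 32
P(7) = 2(32) - 2(-36) - 8 = 128
P(8) = 2(128) - 2(32) - 8 = 184

184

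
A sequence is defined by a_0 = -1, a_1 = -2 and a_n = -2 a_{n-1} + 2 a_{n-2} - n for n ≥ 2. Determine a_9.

-1975

a_2 = -2*(-2) + 2*(-1) - 2 = 0
a_3 = -2*0 + 2*(-2) - 3 = -7
a_4 = -2*(-7) + 2*0 - 4 = 10
a_5 = -2*10 + 2*(-7) - 5 = -39
a_6 = -2*(-39) + 2*10 - 6 = 92
a_7 = -2*92 + 2*(-39) - 7 = -269
a_8 = -2*(-269) + 2*92 - 8 = 714
a_9 = -2*714 + 2*(-269) - 9 = -1975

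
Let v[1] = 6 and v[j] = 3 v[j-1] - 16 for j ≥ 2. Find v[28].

The fixed point is -16/(1 - 3) = 8, so v[j] - 8 = 3(v[j-1] - 8).
Hence v[j] = -2·3^{j-1} + 8.
v[28] = -2·3^{27} + 8 = -2·7625597484987 + 8 = -15251194969966.

-15251194969966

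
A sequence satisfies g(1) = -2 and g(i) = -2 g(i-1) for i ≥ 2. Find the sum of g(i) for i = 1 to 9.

-342

g(2) = -2(-2) = 4
g(3) = -2(4) = -8
g(4) = -2(-8) = 16
g(5) = -2(16) = -32
g(6) = -2(-32) = 64
g(7) = -2(64) = -128
g(8) = -2(-128) = 256
g(9) = -2(256) = -512
Sum = (-2) + 4 + (-8) + 16 + (-32) + 64 + (-128) + 256 + (-512) = -342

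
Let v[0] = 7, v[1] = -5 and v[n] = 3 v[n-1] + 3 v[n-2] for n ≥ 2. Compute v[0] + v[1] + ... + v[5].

v[2] = 3*(-5) + 3*7 = 6
v[3] = 3*6 + 3*(-5) = 3
v[4] = 3*3 + 3*6 = 27
v[5] = 3*27 + 3*3 = 90
Sum = 7 + (-5) + 6 + 3 + 27 + 90 = 128

128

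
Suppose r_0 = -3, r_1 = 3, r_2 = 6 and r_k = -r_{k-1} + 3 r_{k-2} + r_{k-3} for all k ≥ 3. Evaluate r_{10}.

1410

r_3 = -6 + 3·3 + (-3) = 0
r_4 = -0 + 3·6 + 3 = 21
r_5 = -21 + 3·0 + 6 = -15
r_6 = -(-15) + 3·21 + 0 = 78
r_7 = -78 + 3·(-15) + 21 = -102
r_8 = -(-102) + 3·78 + (-15) = 321
r_9 = -321 + 3·(-102) + 78 = -549
r_{10} = -(-549) + 3·321 + (-102) = 1410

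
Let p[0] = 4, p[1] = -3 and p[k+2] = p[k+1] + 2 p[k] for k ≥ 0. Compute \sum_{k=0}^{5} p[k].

21

p[2] = (-3) + 2·4 = 5
p[3] = 5 + 2·(-3) = -1
p[4] = (-1) + 2·5 = 9
p[5] = 9 + 2·(-1) = 7
Sum = 4 + (-3) + 5 + (-1) + 9 + 7 = 21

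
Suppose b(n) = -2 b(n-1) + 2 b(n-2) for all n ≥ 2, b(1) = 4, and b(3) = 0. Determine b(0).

6

Let b(0) = y.
b(2) = -8 + 2y
b(3) = 24 - 4y
So 24 - 4y = 0, giving y = 6.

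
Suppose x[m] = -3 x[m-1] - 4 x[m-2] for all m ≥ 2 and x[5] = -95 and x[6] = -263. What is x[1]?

Rearranging, x[m-2] = (x[m] + 3 x[m-1]) / -4.
x[4] = (-263 + 3(-95)) / -4 = -548/-4 = 137
x[3] = (-95 + 3(137)) / -4 = 316/-4 = -79
x[2] = (137 + 3(-79)) / -4 = -100/-4 = 25
x[1] = (-79 + 3(25)) / -4 = -4/-4 = 1

1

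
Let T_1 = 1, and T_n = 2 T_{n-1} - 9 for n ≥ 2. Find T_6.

-247

T_2 = 2*1 - 9 = -7
T_3 = 2*(-7) - 9 = -23
T_4 = 2*(-23) - 9 = -55
T_5 = 2*(-55) - 9 = -119
T_6 = 2*(-119) - 9 = -247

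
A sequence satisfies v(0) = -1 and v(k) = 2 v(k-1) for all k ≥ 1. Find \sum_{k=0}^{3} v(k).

-15

v(1) = 2·(-1) = -2
v(2) = 2·(-2) = -4
v(3) = 2·(-4) = -8
Sum = (-1) + (-2) + (-4) + (-8) = -15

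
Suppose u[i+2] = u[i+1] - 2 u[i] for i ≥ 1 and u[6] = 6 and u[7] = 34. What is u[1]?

Rearranging, u[i-2] = (u[i] - u[i-1]) / -2.
u[5] = (34 - 6) / -2 = 28/-2 = -14
u[4] = (6 - (-14)) / -2 = 20/-2 = -10
u[3] = (-14 - (-10)) / -2 = -4/-2 = 2
u[2] = (-10 - 2) / -2 = -12/-2 = 6
u[1] = (2 - 6) / -2 = -4/-2 = 2

2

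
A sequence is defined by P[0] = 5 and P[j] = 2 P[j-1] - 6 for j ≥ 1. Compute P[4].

P[1] = 2*5 - 6 = 4
P[2] = 2*4 - 6 = 2
P[3] = 2*2 - 6 = -2
P[4] = 2*(-2) - 6 = -10

-10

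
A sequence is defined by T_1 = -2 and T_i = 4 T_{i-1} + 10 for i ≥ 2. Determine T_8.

21842

T_2 = 4(-2) + 10 = 2
T_3 = 4(2) + 10 = 18
T_4 = 4(18) + 10 = 82
T_5 = 4(82) + 10 = 338
T_6 = 4(338) + 10 = 1362
T_7 = 4(1362) + 10 = 5458
T_8 = 4(5458) + 10 = 21842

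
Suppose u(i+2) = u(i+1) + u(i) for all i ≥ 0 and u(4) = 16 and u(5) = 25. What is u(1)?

Rearranging, u(i-2) = u(i) - u(i-1).
u(3) = 25 - 16 = 9
u(2) = 16 - 9 = 7
u(1) = 9 - 7 = 2

2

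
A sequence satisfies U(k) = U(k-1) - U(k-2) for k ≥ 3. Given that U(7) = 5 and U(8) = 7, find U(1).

Rearranging, U(k-2) = -(U(k) - U(k-1)).
U(6) = -(7 - 5) = -2
U(5) = -(5 - (-2)) = -7
U(4) = -(-2 - (-7)) = -5
U(3) = -(-7 - (-5)) = 2
U(2) = -(-5 - 2) = 7
U(1) = -(2 - 7) = 5

5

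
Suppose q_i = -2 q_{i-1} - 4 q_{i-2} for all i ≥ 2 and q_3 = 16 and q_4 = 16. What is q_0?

2

Rearranging, q_{i-2} = (q_i + 2 q_{i-1}) / -4.
q_2 = (16 + 2(16)) / -4 = 48/-4 = -12
q_1 = (16 + 2(-12)) / -4 = -8/-4 = 2
q_0 = (-12 + 2(2)) / -4 = -8/-4 = 2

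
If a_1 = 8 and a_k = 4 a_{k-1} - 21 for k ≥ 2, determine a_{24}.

The fixed point is -21/(1 - 4) = 7, so a_k - 7 = 4(a_{k-1} - 7).
Hence a_k = 1·4^{k-1} + 7.
a_{24} = 1·4^{23} + 7 = 1·70368744177664 + 7 = 70368744177671.

70368744177671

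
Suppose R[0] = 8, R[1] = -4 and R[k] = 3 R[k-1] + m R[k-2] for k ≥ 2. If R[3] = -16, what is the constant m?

1

R[2] = -12 + 8m
R[3] = -36 + 20m
So -36 + 20m = -16, giving m = 1.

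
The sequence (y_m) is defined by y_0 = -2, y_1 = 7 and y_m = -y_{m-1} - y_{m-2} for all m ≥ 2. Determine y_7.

y_2 = -7 - (-2) = -5
y_3 = -(-5) - 7 = -2
y_4 = -(-2) - (-5) = 7
y_5 = -7 - (-2) = -5
y_6 = -(-5) - 7 = -2
y_7 = -(-2) - (-5) = 7

7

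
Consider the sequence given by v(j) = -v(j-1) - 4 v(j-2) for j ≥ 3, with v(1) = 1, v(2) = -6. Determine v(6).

-58

v(3) = -(-6) - 4*1 = 2
v(4) = -2 - 4*(-6) = 22
v(5) = -22 - 4*2 = -30
v(6) = -(-30) - 4*22 = -58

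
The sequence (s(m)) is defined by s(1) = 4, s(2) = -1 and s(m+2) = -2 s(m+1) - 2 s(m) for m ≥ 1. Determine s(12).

224

s(3) = -2(-1) - 2(4) = -6
s(4) = -2(-6) - 2(-1) = 14
s(5) = -2(14) - 2(-6) = -16
s(6) = -2(-16) - 2(14) = 4
s(7) = -2(4) - 2(-16) = 24
s(8) = -2(24) - 2(4) = -56
s(9) = -2(-56) - 2(24) = 64
s(10) = -2(64) - 2(-56) = -16
s(11) = -2(-16) - 2(64) = -96
s(12) = -2(-96) - 2(-16) = 224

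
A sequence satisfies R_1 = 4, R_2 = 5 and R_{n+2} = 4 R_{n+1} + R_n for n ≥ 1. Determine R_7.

R_3 = 4*5 + 4 = 24
R_4 = 4*24 + 5 = 101
R_5 = 4*101 + 24 = 428
R_6 = 4*428 + 101 = 1813
R_7 = 4*1813 + 428 = 7680

7680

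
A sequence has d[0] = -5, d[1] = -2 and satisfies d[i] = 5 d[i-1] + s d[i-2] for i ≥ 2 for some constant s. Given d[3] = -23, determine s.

-1

d[2] = -10 - 5s
d[3] = -50 - 27s
So -50 - 27s = -23, giving s = -1.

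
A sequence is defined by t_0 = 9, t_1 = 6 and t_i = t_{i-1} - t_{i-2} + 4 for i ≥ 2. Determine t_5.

t_2 = 6 - 9 + 4 = 1
t_3 = 1 - 6 + 4 = -1
t_4 = (-1) - 1 + 4 = 2
t_5 = 2 - (-1) + 4 = 7

7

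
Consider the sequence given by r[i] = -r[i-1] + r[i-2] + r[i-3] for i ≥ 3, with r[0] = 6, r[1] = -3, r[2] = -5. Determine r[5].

r[3] = -(-5) + (-3) + 6 = 8
r[4] = -8 + (-5) + (-3) = -16
r[5] = -(-16) + 8 + (-5) = 19

19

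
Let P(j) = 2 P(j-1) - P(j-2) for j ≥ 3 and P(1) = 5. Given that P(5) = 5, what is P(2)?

Let P(2) = v.
P(3) = -5 + 2v
P(4) = -10 + 3v
P(5) = -15 + 4v
So -15 + 4v = 5, giving v = 5.

5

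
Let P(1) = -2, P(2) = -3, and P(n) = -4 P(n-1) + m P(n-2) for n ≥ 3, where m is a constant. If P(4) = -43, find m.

1

P(3) = 12 - 2m
P(4) = -48 + 5m
So -48 + 5m = -43, giving m = 1.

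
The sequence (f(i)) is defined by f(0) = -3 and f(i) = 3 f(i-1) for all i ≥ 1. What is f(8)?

f(1) = 3·(-3) = -9
f(2) = 3·(-9) = -27
f(3) = 3·(-27) = -81
f(4) = 3·(-81) = -243
f(5) = 3·(-243) = -729
f(6) = 3·(-729) = -2187
f(7) = 3·(-2187) = -6561
f(8) = 3·(-6561) = -19683

-19683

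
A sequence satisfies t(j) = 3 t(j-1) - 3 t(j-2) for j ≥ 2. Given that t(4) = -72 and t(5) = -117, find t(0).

5

Rearranging, t(j-2) = (t(j) - 3 t(j-1)) / -3.
t(3) = (-117 - 3*(-72)) / -3 = 99/-3 = -33
t(2) = (-72 - 3*(-33)) / -3 = 27/-3 = -9
t(1) = (-33 - 3*(-9)) / -3 = -6/-3 = 2
t(0) = (-9 - 3*2) / -3 = -15/-3 = 5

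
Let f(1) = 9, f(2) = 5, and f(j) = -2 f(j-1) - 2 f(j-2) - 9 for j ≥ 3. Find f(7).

f(3) = -2·5 - 2·9 - 9 = -37
f(4) = -2·(-37) - 2·5 - 9 = 55
f(5) = -2·55 - 2·(-37) - 9 = -45
f(6) = -2·(-45) - 2·55 - 9 = -29
f(7) = -2·(-29) - 2·(-45) - 9 = 139

139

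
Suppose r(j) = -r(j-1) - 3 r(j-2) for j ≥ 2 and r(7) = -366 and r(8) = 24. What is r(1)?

Rearranging, r(j-2) = (r(j) + r(j-1)) / -3.
r(6) = (24 + (-366)) / -3 = -342/-3 = 114
r(5) = (-366 + 114) / -3 = -252/-3 = 84
r(4) = (114 + 84) / -3 = 198/-3 = -66
r(3) = (84 + (-66)) / -3 = 18/-3 = -6
r(2) = (-66 + (-6)) / -3 = -72/-3 = 24
r(1) = (-6 + 24) / -3 = 18/-3 = -6

-6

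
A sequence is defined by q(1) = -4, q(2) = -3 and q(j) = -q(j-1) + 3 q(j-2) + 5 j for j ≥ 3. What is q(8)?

q(3) = -(-3) + 3(-4) + 15 = 6
q(4) = -6 + 3(-3) + 20 = 5
q(5) = -5 + 3(6) + 25 = 38
q(6) = -38 + 3(5) + 30 = 7
q(7) = -7 + 3(38) + 35 = 142
q(8) = -142 + 3(7) + 40 = -81

-81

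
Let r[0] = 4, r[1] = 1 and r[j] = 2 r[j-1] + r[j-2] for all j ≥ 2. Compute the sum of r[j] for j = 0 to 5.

r[2] = 2*1 + 4 = 6
r[3] = 2*6 + 1 = 13
r[4] = 2*13 + 6 = 32
r[5] = 2*32 + 13 = 77
Sum = 4 + 1 + 6 + 13 + 32 + 77 = 133

133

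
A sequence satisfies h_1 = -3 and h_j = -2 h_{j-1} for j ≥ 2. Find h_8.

h_2 = -2*(-3) = 6
h_3 = -2*6 = -12
h_4 = -2*(-12) = 24
h_5 = -2*24 = -48
h_6 = -2*(-48) = 96
h_7 = -2*96 = -192
h_8 = -2*(-192) = 384

384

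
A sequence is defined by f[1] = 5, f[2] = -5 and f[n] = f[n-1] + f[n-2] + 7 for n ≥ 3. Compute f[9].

191

f[3] = (-5) + 5 + 7 = 7
f[4] = 7 + (-5) + 7 = 9
f[5] = 9 + 7 + 7 = 23
f[6] = 23 + 9 + 7 = 39
f[7] = 39 + 23 + 7 = 69
f[8] = 69 + 39 + 7 = 115
f[9] = 115 + 69 + 7 = 191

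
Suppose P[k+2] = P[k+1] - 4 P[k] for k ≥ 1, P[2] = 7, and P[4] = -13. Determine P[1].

-2

Let P[1] = v.
P[3] = 7 - 4v
P[4] = -21 - 4v
So -21 - 4v = -13, giving v = -2.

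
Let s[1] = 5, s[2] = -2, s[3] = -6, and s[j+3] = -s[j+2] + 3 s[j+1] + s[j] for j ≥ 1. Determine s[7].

-104

s[4] = -(-6) + 3(-2) + 5 = 5
s[5] = -5 + 3(-6) + (-2) = -25
s[6] = -(-25) + 3(5) + (-6) = 34
s[7] = -34 + 3(-25) + 5 = -104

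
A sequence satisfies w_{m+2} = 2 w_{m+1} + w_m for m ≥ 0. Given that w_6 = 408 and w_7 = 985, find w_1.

5

Rearranging, w_{m-2} = w_m - 2 w_{m-1}.
w_5 = 985 - 2·408 = 169
w_4 = 408 - 2·169 = 70
w_3 = 169 - 2·70 = 29
w_2 = 70 - 2·29 = 12
w_1 = 29 - 2·12 = 5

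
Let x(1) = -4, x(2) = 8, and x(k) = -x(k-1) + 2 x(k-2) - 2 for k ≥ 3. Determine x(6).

x(3) = -8 + 2·(-4) - 2 = -18
x(4) = -(-18) + 2·8 - 2 = 32
x(5) = -32 + 2·(-18) - 2 = -70
x(6) = -(-70) + 2·32 - 2 = 132

132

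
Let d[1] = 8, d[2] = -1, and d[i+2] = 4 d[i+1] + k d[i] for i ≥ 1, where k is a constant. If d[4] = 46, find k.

2

d[3] = -4 + 8k
d[4] = -16 + 31k
So -16 + 31k = 46, giving k = 2.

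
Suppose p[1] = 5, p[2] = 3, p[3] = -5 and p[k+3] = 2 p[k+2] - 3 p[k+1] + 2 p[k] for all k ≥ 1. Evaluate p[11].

115

p[4] = 2·(-5) - 3·3 + 2·5 = -9
p[5] = 2·(-9) - 3·(-5) + 2·3 = 3
p[6] = 2·3 - 3·(-9) + 2·(-5) = 23
p[7] = 2·23 - 3·3 + 2·(-9) = 19
p[8] = 2·19 - 3·23 + 2·3 = -25
p[9] = 2·(-25) - 3·19 + 2·23 = -61
p[10] = 2·(-61) - 3·(-25) + 2·19 = -9
p[11] = 2·(-9) - 3·(-61) + 2·(-25) = 115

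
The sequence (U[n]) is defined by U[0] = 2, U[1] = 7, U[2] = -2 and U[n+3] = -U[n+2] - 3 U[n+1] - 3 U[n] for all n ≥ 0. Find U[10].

U[3] = -(-2) - 3(7) - 3(2) = -25
U[4] = -(-25) - 3(-2) - 3(7) = 10
U[5] = -10 - 3(-25) - 3(-2) = 71
U[6] = -71 - 3(10) - 3(-25) = -26
U[7] = -(-26) - 3(71) - 3(10) = -217
U[8] = -(-217) - 3(-26) - 3(71) = 82
U[9] = -82 - 3(-217) - 3(-26) = 647
U[10] = -647 - 3(82) - 3(-217) = -242

-242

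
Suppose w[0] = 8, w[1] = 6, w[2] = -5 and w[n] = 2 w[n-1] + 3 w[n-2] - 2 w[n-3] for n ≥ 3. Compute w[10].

-19041

w[3] = 2*(-5) + 3*6 - 2*8 = -8
w[4] = 2*(-8) + 3*(-5) - 2*6 = -43
w[5] = 2*(-43) + 3*(-8) - 2*(-5) = -100
w[6] = 2*(-100) + 3*(-43) - 2*(-8) = -313
w[7] = 2*(-313) + 3*(-100) - 2*(-43) = -840
w[8] = 2*(-840) + 3*(-313) - 2*(-100) = -2419
w[9] = 2*(-2419) + 3*(-840) - 2*(-313) = -6732
w[10] = 2*(-6732) + 3*(-2419) - 2*(-840) = -19041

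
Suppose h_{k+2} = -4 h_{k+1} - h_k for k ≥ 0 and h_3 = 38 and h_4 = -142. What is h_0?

Rearranging, h_{k-2} = -(h_k + 4 h_{k-1}).
h_2 = -(-142 + 4·38) = -10
h_1 = -(38 + 4·(-10)) = 2
h_0 = -(-10 + 4·2) = 2

2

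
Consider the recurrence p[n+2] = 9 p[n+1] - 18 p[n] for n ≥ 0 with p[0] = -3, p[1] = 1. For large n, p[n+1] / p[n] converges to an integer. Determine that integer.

The characteristic equation is r^2 - 9r + 18 = 0, which factors as (r - 6)(r - 3) = 0.
So the roots are 6 and 3. Since |6| > |3| and the coefficient of 6^n is non-zero, the ratio tends to 6.

6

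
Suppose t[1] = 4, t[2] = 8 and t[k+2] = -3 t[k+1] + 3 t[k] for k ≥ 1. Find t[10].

t[3] = -3(8) + 3(4) = -12
t[4] = -3(-12) + 3(8) = 60
t[5] = -3(60) + 3(-12) = -216
t[6] = -3(-216) + 3(60) = 828
t[7] = -3(828) + 3(-216) = -3132
t[8] = -3(-3132) + 3(828) = 11880
t[9] = -3(11880) + 3(-3132) = -45036
t[10] = -3(-45036) + 3(11880) = 170748

170748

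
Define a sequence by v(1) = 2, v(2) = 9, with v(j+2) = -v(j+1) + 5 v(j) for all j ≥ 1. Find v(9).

-4019

v(3) = -9 + 5·2 = 1
v(4) = -1 + 5·9 = 44
v(5) = -44 + 5·1 = -39
v(6) = -(-39) + 5·44 = 259
v(7) = -259 + 5·(-39) = -454
v(8) = -(-454) + 5·259 = 1749
v(9) = -1749 + 5·(-454) = -4019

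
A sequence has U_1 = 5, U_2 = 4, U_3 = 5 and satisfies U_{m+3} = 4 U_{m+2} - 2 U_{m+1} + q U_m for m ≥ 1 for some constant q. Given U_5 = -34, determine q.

-3

U_4 = 12 + 5q
U_5 = 38 + 24q
So 38 + 24q = -34, giving q = -3.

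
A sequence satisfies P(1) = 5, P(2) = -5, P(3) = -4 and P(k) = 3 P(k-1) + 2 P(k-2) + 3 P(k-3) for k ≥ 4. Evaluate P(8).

P(4) = 3(-4) + 2(-5) + 3(5) = -7
P(5) = 3(-7) + 2(-4) + 3(-5) = -44
P(6) = 3(-44) + 2(-7) + 3(-4) = -158
P(7) = 3(-158) + 2(-44) + 3(-7) = -583
P(8) = 3(-583) + 2(-158) + 3(-44) = -2197

-2197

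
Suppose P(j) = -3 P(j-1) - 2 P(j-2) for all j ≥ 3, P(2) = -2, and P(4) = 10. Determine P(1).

4

Let P(1) = x.
P(3) = 6 - 2x
P(4) = -14 + 6x
So -14 + 6x = 10, giving x = 4.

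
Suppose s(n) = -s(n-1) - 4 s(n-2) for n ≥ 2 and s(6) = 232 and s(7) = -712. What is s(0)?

Rearranging, s(n-2) = (s(n) + s(n-1)) / -4.
s(5) = (-712 + 232) / -4 = -480/-4 = 120
s(4) = (232 + 120) / -4 = 352/-4 = -88
s(3) = (120 + (-88)) / -4 = 32/-4 = -8
s(2) = (-88 + (-8)) / -4 = -96/-4 = 24
s(1) = (-8 + 24) / -4 = 16/-4 = -4
s(0) = (24 + (-4)) / -4 = 20/-4 = -5

-5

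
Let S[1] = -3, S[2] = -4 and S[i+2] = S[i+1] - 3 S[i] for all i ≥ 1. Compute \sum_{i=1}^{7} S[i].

-87

S[3] = (-4) - 3(-3) = 5
S[4] = 5 - 3(-4) = 17
S[5] = 17 - 3(5) = 2
S[6] = 2 - 3(17) = -49
S[7] = (-49) - 3(2) = -55
Sum = (-3) + (-4) + 5 + 17 + 2 + (-49) + (-55) = -87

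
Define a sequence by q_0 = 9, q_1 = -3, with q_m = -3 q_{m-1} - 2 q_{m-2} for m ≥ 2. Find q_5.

q_2 = -3*(-3) - 2*9 = -9
q_3 = -3*(-9) - 2*(-3) = 33
q_4 = -3*33 - 2*(-9) = -81
q_5 = -3*(-81) - 2*33 = 177

177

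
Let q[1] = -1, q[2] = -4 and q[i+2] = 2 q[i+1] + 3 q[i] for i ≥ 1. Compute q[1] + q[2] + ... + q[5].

-151

q[3] = 2(-4) + 3(-1) = -11
q[4] = 2(-11) + 3(-4) = -34
q[5] = 2(-34) + 3(-11) = -101
Sum = (-1) + (-4) + (-11) + (-34) + (-101) = -151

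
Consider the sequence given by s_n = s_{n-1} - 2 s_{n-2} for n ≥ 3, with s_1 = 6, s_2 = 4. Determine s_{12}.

s_3 = 4 - 2*6 = -8
s_4 = (-8) - 2*4 = -16
s_5 = (-16) - 2*(-8) = 0
s_6 = 0 - 2*(-16) = 32
s_7 = 32 - 2*0 = 32
s_8 = 32 - 2*32 = -32
s_9 = (-32) - 2*32 = -96
s_{10} = (-96) - 2*(-32) = -32
s_{11} = (-32) - 2*(-96) = 160
s_{12} = 160 - 2*(-32) = 224

224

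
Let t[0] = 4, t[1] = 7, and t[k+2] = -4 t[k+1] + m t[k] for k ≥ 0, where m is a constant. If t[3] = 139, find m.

t[2] = -28 + 4m
t[3] = 112 - 9m
So 112 - 9m = 139, giving m = -3.

-3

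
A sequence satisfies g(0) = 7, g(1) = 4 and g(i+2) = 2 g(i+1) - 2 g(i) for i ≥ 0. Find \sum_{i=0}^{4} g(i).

-43

g(2) = 2*4 - 2*7 = -6
g(3) = 2*(-6) - 2*4 = -20
g(4) = 2*(-20) - 2*(-6) = -28
Sum = 7 + 4 + (-6) + (-20) + (-28) = -43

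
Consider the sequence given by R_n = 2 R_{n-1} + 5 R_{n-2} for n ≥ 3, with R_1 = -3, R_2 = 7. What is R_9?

R_3 = 2*7 + 5*(-3) = -1
R_4 = 2*(-1) + 5*7 = 33
R_5 = 2*33 + 5*(-1) = 61
R_6 = 2*61 + 5*33 = 287
R_7 = 2*287 + 5*61 = 879
R_8 = 2*879 + 5*287 = 3193
R_9 = 2*3193 + 5*879 = 10781

10781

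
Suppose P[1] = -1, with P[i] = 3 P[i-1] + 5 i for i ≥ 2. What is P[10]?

103307

P[2] = 3·(-1) + 10 = 7
P[3] = 3·7 + 15 = 36
P[4] = 3·36 + 20 = 128
P[5] = 3·128 + 25 = 409
P[6] = 3·409 + 30 = 1257
P[7] = 3·1257 + 35 = 3806
P[8] = 3·3806 + 40 = 11458
P[9] = 3·11458 + 45 = 34419
P[10] = 3·34419 + 50 = 103307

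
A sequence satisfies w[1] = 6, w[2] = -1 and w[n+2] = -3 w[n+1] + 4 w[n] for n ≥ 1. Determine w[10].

w[3] = -3·(-1) + 4·6 = 27
w[4] = -3·27 + 4·(-1) = -85
w[5] = -3·(-85) + 4·27 = 363
w[6] = -3·363 + 4·(-85) = -1429
w[7] = -3·(-1429) + 4·363 = 5739
w[8] = -3·5739 + 4·(-1429) = -22933
w[9] = -3·(-22933) + 4·5739 = 91755
w[10] = -3·91755 + 4·(-22933) = -366997

-366997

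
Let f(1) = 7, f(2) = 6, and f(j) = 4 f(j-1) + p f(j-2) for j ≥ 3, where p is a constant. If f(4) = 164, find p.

2

f(3) = 24 + 7p
f(4) = 96 + 34p
So 96 + 34p = 164, giving p = 2.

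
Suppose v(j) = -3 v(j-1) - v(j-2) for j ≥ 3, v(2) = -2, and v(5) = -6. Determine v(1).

6

Let v(1) = z.
v(3) = 6 - z
v(4) = -16 + 3z
v(5) = 42 - 8z
So 42 - 8z = -6, giving z = 6.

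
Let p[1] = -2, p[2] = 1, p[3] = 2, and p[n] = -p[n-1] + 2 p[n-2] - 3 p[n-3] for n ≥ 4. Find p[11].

-1058

p[4] = -2 + 2(1) - 3(-2) = 6
p[5] = -6 + 2(2) - 3(1) = -5
p[6] = -(-5) + 2(6) - 3(2) = 11
p[7] = -11 + 2(-5) - 3(6) = -39
p[8] = -(-39) + 2(11) - 3(-5) = 76
p[9] = -76 + 2(-39) - 3(11) = -187
p[10] = -(-187) + 2(76) - 3(-39) = 456
p[11] = -456 + 2(-187) - 3(76) = -1058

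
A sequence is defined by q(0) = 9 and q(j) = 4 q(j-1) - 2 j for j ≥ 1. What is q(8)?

q(1) = 4(9) - 2 = 34
q(2) = 4(34) - 4 = 132
q(3) = 4(132) - 6 = 522
q(4) = 4(522) - 8 = 2080
q(5) = 4(2080) - 10 = 8310
q(6) = 4(8310) - 12 = 33228
q(7) = 4(33228) - 14 = 132898
q(8) = 4(132898) - 16 = 531576

531576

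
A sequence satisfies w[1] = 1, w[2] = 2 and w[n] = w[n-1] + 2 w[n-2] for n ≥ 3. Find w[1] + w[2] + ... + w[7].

w[3] = 2 + 2*1 = 4
w[4] = 4 + 2*2 = 8
w[5] = 8 + 2*4 = 16
w[6] = 16 + 2*8 = 32
w[7] = 32 + 2*16 = 64
Sum = 1 + 2 + 4 + 8 + 16 + 32 + 64 = 127

127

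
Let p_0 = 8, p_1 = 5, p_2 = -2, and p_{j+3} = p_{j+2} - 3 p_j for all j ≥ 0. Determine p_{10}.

-356

p_3 = (-2) - 3(8) = -26
p_4 = (-26) - 3(5) = -41
p_5 = (-41) - 3(-2) = -35
p_6 = (-35) - 3(-26) = 43
p_7 = 43 - 3(-41) = 166
p_8 = 166 - 3(-35) = 271
p_9 = 271 - 3(43) = 142
p_{10} = 142 - 3(166) = -356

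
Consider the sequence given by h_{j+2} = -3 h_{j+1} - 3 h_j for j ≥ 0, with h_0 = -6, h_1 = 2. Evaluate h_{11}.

3888

h_2 = -3·2 - 3·(-6) = 12
h_3 = -3·12 - 3·2 = -42
h_4 = -3·(-42) - 3·12 = 90
h_5 = -3·90 - 3·(-42) = -144
h_6 = -3·(-144) - 3·90 = 162
h_7 = -3·162 - 3·(-144) = -54
h_8 = -3·(-54) - 3·162 = -324
h_9 = -3·(-324) - 3·(-54) = 1134
h_{10} = -3·1134 - 3·(-324) = -2430
h_{11} = -3·(-2430) - 3·1134 = 3888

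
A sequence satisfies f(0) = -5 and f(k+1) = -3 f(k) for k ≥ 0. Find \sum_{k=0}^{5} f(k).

f(1) = -3(-5) = 15
f(2) = -3(15) = -45
f(3) = -3(-45) = 135
f(4) = -3(135) = -405
f(5) = -3(-405) = 1215
Sum = (-5) + 15 + (-45) + 135 + (-405) + 1215 = 910

910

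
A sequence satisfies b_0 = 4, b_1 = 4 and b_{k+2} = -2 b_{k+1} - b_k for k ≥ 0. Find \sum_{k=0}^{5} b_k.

b_2 = -2*4 - 4 = -12
b_3 = -2*(-12) - 4 = 20
b_4 = -2*20 - (-12) = -28
b_5 = -2*(-28) - 20 = 36
Sum = 4 + 4 + (-12) + 20 + (-28) + 36 = 24

24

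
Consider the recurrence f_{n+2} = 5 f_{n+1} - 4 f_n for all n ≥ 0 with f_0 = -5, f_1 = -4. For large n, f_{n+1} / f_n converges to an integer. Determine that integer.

The characteristic equation is r^2 - 5r + 4 = 0, which factors as (r - 4)(r - 1) = 0.
So the roots are 4 and 1. Since |4| > |1| and the coefficient of 4^n is non-zero, the ratio tends to 4.

4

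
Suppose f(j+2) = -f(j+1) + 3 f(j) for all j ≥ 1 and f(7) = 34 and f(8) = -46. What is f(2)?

Rearranging, f(j-2) = (f(j) + f(j-1)) / 3.
f(6) = (-46 + 34) / 3 = -12/3 = -4
f(5) = (34 + (-4)) / 3 = 30/3 = 10
f(4) = (-4 + 10) / 3 = 6/3 = 2
f(3) = (10 + 2) / 3 = 12/3 = 4
f(2) = (2 + 4) / 3 = 6/3 = 2

2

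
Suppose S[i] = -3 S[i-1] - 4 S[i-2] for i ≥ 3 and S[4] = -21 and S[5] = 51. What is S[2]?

Rearranging, S[i-2] = (S[i] + 3 S[i-1]) / -4.
S[3] = (51 + 3·(-21)) / -4 = -12/-4 = 3
S[2] = (-21 + 3·3) / -4 = -12/-4 = 3

3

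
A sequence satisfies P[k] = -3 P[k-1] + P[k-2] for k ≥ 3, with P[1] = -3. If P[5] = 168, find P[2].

-6

Let P[2] = v.
P[3] = -3 - 3v
P[4] = 9 + 10v
P[5] = -30 - 33v
So -30 - 33v = 168, giving v = -6.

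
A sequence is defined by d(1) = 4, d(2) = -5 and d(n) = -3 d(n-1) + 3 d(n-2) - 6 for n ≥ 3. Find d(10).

d(3) = -3·(-5) + 3·4 - 6 = 21
d(4) = -3·21 + 3·(-5) - 6 = -84
d(5) = -3·(-84) + 3·21 - 6 = 309
d(6) = -3·309 + 3·(-84) - 6 = -1185
d(7) = -3·(-1185) + 3·309 - 6 = 4476
d(8) = -3·4476 + 3·(-1185) - 6 = -16989
d(9) = -3·(-16989) + 3·4476 - 6 = 64389
d(10) = -3·64389 + 3·(-16989) - 6 = -244140

-244140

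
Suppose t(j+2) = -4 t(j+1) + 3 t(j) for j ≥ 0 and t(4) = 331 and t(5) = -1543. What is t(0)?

Rearranging, t(j-2) = (t(j) + 4 t(j-1)) / 3.
t(3) = (-1543 + 4(331)) / 3 = -219/3 = -73
t(2) = (331 + 4(-73)) / 3 = 39/3 = 13
t(1) = (-73 + 4(13)) / 3 = -21/3 = -7
t(0) = (13 + 4(-7)) / 3 = -15/3 = -5

-5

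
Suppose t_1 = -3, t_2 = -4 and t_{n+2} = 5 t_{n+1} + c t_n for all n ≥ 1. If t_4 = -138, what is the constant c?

t_3 = -20 - 3c
t_4 = -100 - 19c
So -100 - 19c = -138, giving c = 2.

2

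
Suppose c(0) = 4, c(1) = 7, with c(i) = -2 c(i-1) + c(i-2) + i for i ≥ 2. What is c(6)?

c(2) = -2·7 + 4 + 2 = -8
c(3) = -2·(-8) + 7 + 3 = 26
c(4) = -2·26 + (-8) + 4 = -56
c(5) = -2·(-56) + 26 + 5 = 143
c(6) = -2·143 + (-56) + 6 = -336

-336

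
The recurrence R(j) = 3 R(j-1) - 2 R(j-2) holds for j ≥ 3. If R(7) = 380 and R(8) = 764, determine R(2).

8

Rearranging, R(j-2) = (R(j) - 3 R(j-1)) / -2.
R(6) = (764 - 3*380) / -2 = -376/-2 = 188
R(5) = (380 - 3*188) / -2 = -184/-2 = 92
R(4) = (188 - 3*92) / -2 = -88/-2 = 44
R(3) = (92 - 3*44) / -2 = -40/-2 = 20
R(2) = (44 - 3*20) / -2 = -16/-2 = 8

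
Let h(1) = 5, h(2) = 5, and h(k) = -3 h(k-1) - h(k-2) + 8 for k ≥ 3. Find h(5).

-97

h(3) = -3(5) - 5 + 8 = -12
h(4) = -3(-12) - 5 + 8 = 39
h(5) = -3(39) - (-12) + 8 = -97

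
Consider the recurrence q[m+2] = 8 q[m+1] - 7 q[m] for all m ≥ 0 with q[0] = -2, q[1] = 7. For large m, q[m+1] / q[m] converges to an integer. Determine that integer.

The characteristic equation is r^2 - 8r + 7 = 0, which factors as (r - 7)(r - 1) = 0.
So the roots are 7 and 1. Since |7| > |1| and the coefficient of 7^m is non-zero, the ratio tends to 7.

7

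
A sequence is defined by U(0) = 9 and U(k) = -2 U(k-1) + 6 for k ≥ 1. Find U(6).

U(1) = -2(9) + 6 = -12
U(2) = -2(-12) + 6 = 30
U(3) = -2(30) + 6 = -54
U(4) = -2(-54) + 6 = 114
U(5) = -2(114) + 6 = -222
U(6) = -2(-222) + 6 = 450

450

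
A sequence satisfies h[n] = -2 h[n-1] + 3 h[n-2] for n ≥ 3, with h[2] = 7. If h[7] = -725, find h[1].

3

Let h[1] = v.
h[3] = -14 + 3v
h[4] = 49 - 6v
h[5] = -140 + 21v
h[6] = 427 - 60v
h[7] = -1274 + 183v
So -1274 + 183v = -725, giving v = 3.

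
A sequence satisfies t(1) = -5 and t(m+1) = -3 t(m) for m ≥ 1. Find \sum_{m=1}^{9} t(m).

-24605

t(2) = -3(-5) = 15
t(3) = -3(15) = -45
t(4) = -3(-45) = 135
t(5) = -3(135) = -405
t(6) = -3(-405) = 1215
t(7) = -3(1215) = -3645
t(8) = -3(-3645) = 10935
t(9) = -3(10935) = -32805
Sum = (-5) + 15 + (-45) + 135 + (-405) + 1215 + (-3645) + 10935 + (-32805) = -24605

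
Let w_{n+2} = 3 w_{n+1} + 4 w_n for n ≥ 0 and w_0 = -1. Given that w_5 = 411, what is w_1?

3

Let w_1 = v.
w_2 = -4 + 3v
w_3 = -12 + 13v
w_4 = -52 + 51v
w_5 = -204 + 205v
So -204 + 205v = 411, giving v = 3.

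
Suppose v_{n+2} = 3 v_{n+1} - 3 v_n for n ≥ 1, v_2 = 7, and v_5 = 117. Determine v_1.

Let v_1 = w.
v_3 = 21 - 3w
v_4 = 42 - 9w
v_5 = 63 - 18w
So 63 - 18w = 117, giving w = -3.

-3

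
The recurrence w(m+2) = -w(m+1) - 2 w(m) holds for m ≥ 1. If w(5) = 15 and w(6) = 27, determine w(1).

-6

Rearranging, w(m-2) = (w(m) + w(m-1)) / -2.
w(4) = (27 + 15) / -2 = 42/-2 = -21
w(3) = (15 + (-21)) / -2 = -6/-2 = 3
w(2) = (-21 + 3) / -2 = -18/-2 = 9
w(1) = (3 + 9) / -2 = 12/-2 = -6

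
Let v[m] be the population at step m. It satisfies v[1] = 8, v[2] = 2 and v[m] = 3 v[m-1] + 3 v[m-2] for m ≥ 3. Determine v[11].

v[3] = 3*2 + 3*8 = 30
v[4] = 3*30 + 3*2 = 96
v[5] = 3*96 + 3*30 = 378
v[6] = 3*378 + 3*96 = 1422
v[7] = 3*1422 + 3*378 = 5400
v[8] = 3*5400 + 3*1422 = 20466
v[9] = 3*20466 + 3*5400 = 77598
v[10] = 3*77598 + 3*20466 = 294192
v[11] = 3*294192 + 3*77598 = 1115370

1115370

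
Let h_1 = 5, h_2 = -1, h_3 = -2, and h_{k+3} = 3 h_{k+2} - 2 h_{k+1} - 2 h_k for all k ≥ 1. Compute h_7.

h_4 = 3(-2) - 2(-1) - 2(5) = -14
h_5 = 3(-14) - 2(-2) - 2(-1) = -36
h_6 = 3(-36) - 2(-14) - 2(-2) = -76
h_7 = 3(-76) - 2(-36) - 2(-14) = -128

-128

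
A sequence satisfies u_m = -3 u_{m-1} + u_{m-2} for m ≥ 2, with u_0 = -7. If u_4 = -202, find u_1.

Let u_1 = y.
u_2 = -7 - 3y
u_3 = 21 + 10y
u_4 = -70 - 33y
So -70 - 33y = -202, giving y = 4.

4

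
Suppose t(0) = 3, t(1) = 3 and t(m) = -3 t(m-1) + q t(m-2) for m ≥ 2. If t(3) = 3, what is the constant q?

t(2) = -9 + 3q
t(3) = 27 - 6q
So 27 - 6q = 3, giving q = 4.

4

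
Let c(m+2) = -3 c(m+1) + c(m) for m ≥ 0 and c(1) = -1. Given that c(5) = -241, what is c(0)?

4

Let c(0) = y.
c(2) = 3 + y
c(3) = -10 - 3y
c(4) = 33 + 10y
c(5) = -109 - 33y
So -109 - 33y = -241, giving y = 4.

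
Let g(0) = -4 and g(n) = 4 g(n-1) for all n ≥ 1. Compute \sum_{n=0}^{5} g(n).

g(1) = 4(-4) = -16
g(2) = 4(-16) = -64
g(3) = 4(-64) = -256
g(4) = 4(-256) = -1024
g(5) = 4(-1024) = -4096
Sum = (-4) + (-16) + (-64) + (-256) + (-1024) + (-4096) = -5460

-5460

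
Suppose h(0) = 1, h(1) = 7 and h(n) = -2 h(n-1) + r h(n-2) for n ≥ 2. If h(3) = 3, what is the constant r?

-5

h(2) = -14 + r
h(3) = 28 + 5r
So 28 + 5r = 3, giving r = -5.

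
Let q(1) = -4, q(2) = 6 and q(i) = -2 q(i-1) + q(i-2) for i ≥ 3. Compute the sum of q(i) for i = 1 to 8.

912

q(3) = -2(6) + (-4) = -16
q(4) = -2(-16) + 6 = 38
q(5) = -2(38) + (-16) = -92
q(6) = -2(-92) + 38 = 222
q(7) = -2(222) + (-92) = -536
q(8) = -2(-536) + 222 = 1294
Sum = (-4) + 6 + (-16) + 38 + (-92) + 222 + (-536) + 1294 = 912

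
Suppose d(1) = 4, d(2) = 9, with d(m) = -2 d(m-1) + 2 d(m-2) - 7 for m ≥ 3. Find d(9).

d(3) = -2*9 + 2*4 - 7 = -17
d(4) = -2*(-17) + 2*9 - 7 = 45
d(5) = -2*45 + 2*(-17) - 7 = -131
d(6) = -2*(-131) + 2*45 - 7 = 345
d(7) = -2*345 + 2*(-131) - 7 = -959
d(8) = -2*(-959) + 2*345 - 7 = 2601
d(9) = -2*2601 + 2*(-959) - 7 = -7127

-7127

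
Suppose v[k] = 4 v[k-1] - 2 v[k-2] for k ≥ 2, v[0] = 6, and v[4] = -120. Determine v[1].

1

Let v[1] = x.
v[2] = -12 + 4x
v[3] = -48 + 14x
v[4] = -168 + 48x
So -168 + 48x = -120, giving x = 1.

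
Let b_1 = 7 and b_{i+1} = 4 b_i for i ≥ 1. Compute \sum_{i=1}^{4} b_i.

b_2 = 4·7 = 28
b_3 = 4·28 = 112
b_4 = 4·112 = 448
Sum = 7 + 28 + 112 + 448 = 595

595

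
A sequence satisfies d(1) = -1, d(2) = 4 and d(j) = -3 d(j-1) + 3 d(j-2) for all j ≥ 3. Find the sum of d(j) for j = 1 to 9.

-35316

d(3) = -3·4 + 3·(-1) = -15
d(4) = -3·(-15) + 3·4 = 57
d(5) = -3·57 + 3·(-15) = -216
d(6) = -3·(-216) + 3·57 = 819
d(7) = -3·819 + 3·(-216) = -3105
d(8) = -3·(-3105) + 3·819 = 11772
d(9) = -3·11772 + 3·(-3105) = -44631
Sum = (-1) + 4 + (-15) + 57 + (-216) + 819 + (-3105) + 11772 + (-44631) = -35316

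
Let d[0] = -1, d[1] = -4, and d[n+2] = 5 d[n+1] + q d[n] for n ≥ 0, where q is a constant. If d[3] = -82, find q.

-2

d[2] = -20 - q
d[3] = -100 - 9q
So -100 - 9q = -82, giving q = -2.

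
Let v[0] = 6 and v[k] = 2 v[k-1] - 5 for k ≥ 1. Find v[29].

536870917

The fixed point is -5/(1 - 2) = 5, so v[k] - 5 = 2(v[k-1] - 5).
Hence v[k] = 1·2^k + 5.
v[29] = 1·2^{29} + 5 = 1·536870912 + 5 = 536870917.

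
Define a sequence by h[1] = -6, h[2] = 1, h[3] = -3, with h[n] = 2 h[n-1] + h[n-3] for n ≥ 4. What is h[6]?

-49

h[4] = 2(-3) + (-6) = -12
h[5] = 2(-12) + 1 = -23
h[6] = 2(-23) + (-3) = -49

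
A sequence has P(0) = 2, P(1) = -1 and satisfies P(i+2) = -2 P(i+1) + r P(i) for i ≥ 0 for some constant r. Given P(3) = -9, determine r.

P(2) = 2 + 2r
P(3) = -4 - 5r
So -4 - 5r = -9, giving r = 1.

1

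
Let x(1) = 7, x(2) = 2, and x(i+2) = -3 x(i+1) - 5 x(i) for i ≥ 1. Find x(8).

-2662

x(3) = -3(2) - 5(7) = -41
x(4) = -3(-41) - 5(2) = 113
x(5) = -3(113) - 5(-41) = -134
x(6) = -3(-134) - 5(113) = -163
x(7) = -3(-163) - 5(-134) = 1159
x(8) = -3(1159) - 5(-163) = -2662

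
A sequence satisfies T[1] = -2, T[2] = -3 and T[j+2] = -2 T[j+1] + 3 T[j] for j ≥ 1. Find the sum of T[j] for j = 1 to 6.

-59

T[3] = -2*(-3) + 3*(-2) = 0
T[4] = -2*0 + 3*(-3) = -9
T[5] = -2*(-9) + 3*0 = 18
T[6] = -2*18 + 3*(-9) = -63
Sum = (-2) + (-3) + 0 + (-9) + 18 + (-63) = -59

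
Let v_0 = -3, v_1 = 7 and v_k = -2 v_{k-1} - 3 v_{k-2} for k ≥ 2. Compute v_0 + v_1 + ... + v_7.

136

v_2 = -2(7) - 3(-3) = -5
v_3 = -2(-5) - 3(7) = -11
v_4 = -2(-11) - 3(-5) = 37
v_5 = -2(37) - 3(-11) = -41
v_6 = -2(-41) - 3(37) = -29
v_7 = -2(-29) - 3(-41) = 181
Sum = (-3) + 7 + (-5) + (-11) + 37 + (-41) + (-29) + 181 = 136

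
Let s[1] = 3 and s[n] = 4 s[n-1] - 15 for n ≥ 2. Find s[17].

The fixed point is -15/(1 - 4) = 5, so s[n] - 5 = 4(s[n-1] - 5).
Hence s[n] = -2·4^{n-1} + 5.
s[17] = -2·4^{16} + 5 = -2·4294967296 + 5 = -8589934587.

-8589934587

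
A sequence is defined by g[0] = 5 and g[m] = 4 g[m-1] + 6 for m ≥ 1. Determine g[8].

458750

g[1] = 4·5 + 6 = 26
g[2] = 4·26 + 6 = 110
g[3] = 4·110 + 6 = 446
g[4] = 4·446 + 6 = 1790
g[5] = 4·1790 + 6 = 7166
g[6] = 4·7166 + 6 = 28670
g[7] = 4·28670 + 6 = 114686
g[8] = 4·114686 + 6 = 458750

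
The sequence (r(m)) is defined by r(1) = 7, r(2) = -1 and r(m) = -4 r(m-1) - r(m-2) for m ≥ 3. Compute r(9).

-9513

r(3) = -4(-1) - 7 = -3
r(4) = -4(-3) - (-1) = 13
r(5) = -4(13) - (-3) = -49
r(6) = -4(-49) - 13 = 183
r(7) = -4(183) - (-49) = -683
r(8) = -4(-683) - 183 = 2549
r(9) = -4(2549) - (-683) = -9513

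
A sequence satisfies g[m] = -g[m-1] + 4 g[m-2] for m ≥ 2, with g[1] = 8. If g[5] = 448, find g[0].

-6

Let g[0] = y.
g[2] = -8 + 4y
g[3] = 40 - 4y
g[4] = -72 + 20y
g[5] = 232 - 36y
So 232 - 36y = 448, giving y = -6.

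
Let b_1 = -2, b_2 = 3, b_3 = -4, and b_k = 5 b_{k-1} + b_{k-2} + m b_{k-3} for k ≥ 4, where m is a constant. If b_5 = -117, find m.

4

b_4 = -17 - 2m
b_5 = -89 - 7m
So -89 - 7m = -117, giving m = 4.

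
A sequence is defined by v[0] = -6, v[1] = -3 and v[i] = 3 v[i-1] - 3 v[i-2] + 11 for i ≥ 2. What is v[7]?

v[2] = 3(-3) - 3(-6) + 11 = 20
v[3] = 3(20) - 3(-3) + 11 = 80
v[4] = 3(80) - 3(20) + 11 = 191
v[5] = 3(191) - 3(80) + 11 = 344
v[6] = 3(344) - 3(191) + 11 = 470
v[7] = 3(470) - 3(344) + 11 = 389

389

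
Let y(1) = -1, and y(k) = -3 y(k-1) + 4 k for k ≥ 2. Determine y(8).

6023

y(2) = -3*(-1) + 8 = 11
y(3) = -3*11 + 12 = -21
y(4) = -3*(-21) + 16 = 79
y(5) = -3*79 + 20 = -217
y(6) = -3*(-217) + 24 = 675
y(7) = -3*675 + 28 = -1997
y(8) = -3*(-1997) + 32 = 6023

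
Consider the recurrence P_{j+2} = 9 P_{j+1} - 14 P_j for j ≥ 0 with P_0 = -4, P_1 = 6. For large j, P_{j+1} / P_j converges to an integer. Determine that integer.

7

The characteristic equation is r^2 - 9r + 14 = 0, which factors as (r - 7)(r - 2) = 0.
So the roots are 7 and 2. Since |7| > |2| and the coefficient of 7^j is non-zero, the ratio tends to 7.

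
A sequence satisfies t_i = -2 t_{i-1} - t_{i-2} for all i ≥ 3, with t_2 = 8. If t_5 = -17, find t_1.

Let t_1 = v.
t_3 = -16 - v
t_4 = 24 + 2v
t_5 = -32 - 3v
So -32 - 3v = -17, giving v = -5.

-5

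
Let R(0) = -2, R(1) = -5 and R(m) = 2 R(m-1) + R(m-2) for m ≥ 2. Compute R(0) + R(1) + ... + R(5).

-287

R(2) = 2·(-5) + (-2) = -12
R(3) = 2·(-12) + (-5) = -29
R(4) = 2·(-29) + (-12) = -70
R(5) = 2·(-70) + (-29) = -169
Sum = (-2) + (-5) + (-12) + (-29) + (-70) + (-169) = -287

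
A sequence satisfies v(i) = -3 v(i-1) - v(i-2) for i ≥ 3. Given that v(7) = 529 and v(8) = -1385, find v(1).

-7

Rearranging, v(i-2) = -(v(i) + 3 v(i-1)).
v(6) = -(-1385 + 3·529) = -202
v(5) = -(529 + 3·(-202)) = 77
v(4) = -(-202 + 3·77) = -29
v(3) = -(77 + 3·(-29)) = 10
v(2) = -(-29 + 3·10) = -1
v(1) = -(10 + 3·(-1)) = -7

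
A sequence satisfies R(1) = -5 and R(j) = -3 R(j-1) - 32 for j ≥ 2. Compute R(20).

-3486784409

The fixed point is -32/(1 + 3) = -8, so R(j) + 8 = -3(R(j-1) + 8).
Hence R(j) = 3·(-3)^{j-1} - 8.
R(20) = 3·(-3)^{19} - 8 = 3·-1162261467 - 8 = -3486784409.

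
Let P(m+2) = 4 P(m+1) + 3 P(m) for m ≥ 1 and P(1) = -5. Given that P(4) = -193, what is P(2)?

-7

Let P(2) = z.
P(3) = -15 + 4z
P(4) = -60 + 19z
So -60 + 19z = -193, giving z = -7.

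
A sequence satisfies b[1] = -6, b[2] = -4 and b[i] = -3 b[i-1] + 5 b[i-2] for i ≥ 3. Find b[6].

746

b[3] = -3*(-4) + 5*(-6) = -18
b[4] = -3*(-18) + 5*(-4) = 34
b[5] = -3*34 + 5*(-18) = -192
b[6] = -3*(-192) + 5*34 = 746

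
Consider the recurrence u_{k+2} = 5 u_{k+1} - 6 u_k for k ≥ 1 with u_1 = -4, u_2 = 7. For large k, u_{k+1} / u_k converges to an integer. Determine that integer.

The characteristic equation is r^2 - 5r + 6 = 0, which factors as (r - 3)(r - 2) = 0.
So the roots are 3 and 2. Since |3| > |2| and the coefficient of 3^k is non-zero, the ratio tends to 3.

3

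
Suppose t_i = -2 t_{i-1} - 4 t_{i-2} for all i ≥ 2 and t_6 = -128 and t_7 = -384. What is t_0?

Rearranging, t_{i-2} = (t_i + 2 t_{i-1}) / -4.
t_5 = (-384 + 2*(-128)) / -4 = -640/-4 = 160
t_4 = (-128 + 2*160) / -4 = 192/-4 = -48
t_3 = (160 + 2*(-48)) / -4 = 64/-4 = -16
t_2 = (-48 + 2*(-16)) / -4 = -80/-4 = 20
t_1 = (-16 + 2*20) / -4 = 24/-4 = -6
t_0 = (20 + 2*(-6)) / -4 = 8/-4 = -2

-2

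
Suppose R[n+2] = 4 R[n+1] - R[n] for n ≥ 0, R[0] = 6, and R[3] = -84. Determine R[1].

Let R[1] = v.
R[2] = -6 + 4v
R[3] = -24 + 15v
So -24 + 15v = -84, giving v = -4.

-4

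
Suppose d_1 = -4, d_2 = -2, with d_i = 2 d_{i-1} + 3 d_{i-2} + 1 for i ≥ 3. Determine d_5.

d_3 = 2·(-2) + 3·(-4) + 1 = -15
d_4 = 2·(-15) + 3·(-2) + 1 = -35
d_5 = 2·(-35) + 3·(-15) + 1 = -114

-114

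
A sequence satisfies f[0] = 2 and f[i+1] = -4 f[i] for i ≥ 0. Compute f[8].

f[1] = -4*2 = -8
f[2] = -4*(-8) = 32
f[3] = -4*32 = -128
f[4] = -4*(-128) = 512
f[5] = -4*512 = -2048
f[6] = -4*(-2048) = 8192
f[7] = -4*8192 = -32768
f[8] = -4*(-32768) = 131072

131072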